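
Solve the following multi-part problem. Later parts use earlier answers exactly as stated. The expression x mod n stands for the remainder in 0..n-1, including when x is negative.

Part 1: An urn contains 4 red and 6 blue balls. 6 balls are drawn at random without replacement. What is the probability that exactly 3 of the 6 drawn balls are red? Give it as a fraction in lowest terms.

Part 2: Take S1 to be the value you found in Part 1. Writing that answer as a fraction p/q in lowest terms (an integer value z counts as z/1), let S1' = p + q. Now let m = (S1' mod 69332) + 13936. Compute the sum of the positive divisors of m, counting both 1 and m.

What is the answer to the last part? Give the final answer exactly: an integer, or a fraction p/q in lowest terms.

27360

Part 1: total draws C(10,6) = 210; favorable C(4,3)*C(6,3) = 80; P = 8/21; answer 8/21
Part 2: S1 = 8/21; threaded value p + q = 29; m = 13965; 13965 = 3 * 5 * 7^2 * 19; sigma = (1 + 3) * (1 + 5) * (1 + 7 + 49) * (1 + 19) = 4 * 6 * 57 * 20 = 27360; answer 27360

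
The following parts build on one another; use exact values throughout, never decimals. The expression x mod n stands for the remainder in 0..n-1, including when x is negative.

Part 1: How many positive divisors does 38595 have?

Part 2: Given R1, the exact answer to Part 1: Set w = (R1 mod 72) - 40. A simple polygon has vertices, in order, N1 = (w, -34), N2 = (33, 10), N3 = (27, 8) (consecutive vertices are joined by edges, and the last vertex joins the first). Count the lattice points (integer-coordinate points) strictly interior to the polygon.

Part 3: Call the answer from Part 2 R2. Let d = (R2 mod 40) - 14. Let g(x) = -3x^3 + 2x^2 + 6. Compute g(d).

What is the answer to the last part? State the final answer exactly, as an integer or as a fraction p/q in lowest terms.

Part 1: 38595 = 3 * 5 * 31 * 83; number of divisors = (1+1) * (1+1) * (1+1) * (1+1) = 16; answer 16
Part 2: R1 = 16; w = -24; cross terms: (-24*10 - 33*-34)=882, (33*8 - 27*10)=-6, (27*-34 - -24*8)=-726; twice the area = |150| = 150; area = 75; boundary points = 1 + 2 + 3 = 6; strictly interior points = area - boundary/2 + 1 = 73; answer 73
Part 3: R2 = 73; d = 19; -3*(19)^3 + 2*(19)^2 + 6 = (-20577) + (722) + (6) = -19849; answer -19849

-19849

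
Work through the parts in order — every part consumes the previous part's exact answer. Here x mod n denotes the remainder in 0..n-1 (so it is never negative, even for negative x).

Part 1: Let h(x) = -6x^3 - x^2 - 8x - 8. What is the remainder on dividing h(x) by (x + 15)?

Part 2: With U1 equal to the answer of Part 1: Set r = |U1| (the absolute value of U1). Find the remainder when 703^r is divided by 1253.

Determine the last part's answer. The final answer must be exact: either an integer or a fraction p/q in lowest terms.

Part 1: remainder = value at the root: -6*(-15)^3 - 1*(-15)^2 - 8*(-15)^1 - 8 = (20250) + (-225) + (120) + (-8) = 20137; answer 20137
Part 2: U1 = 20137; r = 20137; squarings mod 1253: 703^1=703, 703^2=527, 703^4=816, 703^8=513, 703^16=39, 703^32=268, 703^64=403, 703^128=772, 703^256=809, 703^512=415, 703^1024=564, 703^2048=1087, 703^4096=1243, 703^8192=100, 703^16384=1229; 703^20137 = 703^1 * 703^8 * 703^32 * 703^128 * 703^512 * 703^1024 * 703^2048 * 703^16384 = 430 (mod 1253); answer 430

430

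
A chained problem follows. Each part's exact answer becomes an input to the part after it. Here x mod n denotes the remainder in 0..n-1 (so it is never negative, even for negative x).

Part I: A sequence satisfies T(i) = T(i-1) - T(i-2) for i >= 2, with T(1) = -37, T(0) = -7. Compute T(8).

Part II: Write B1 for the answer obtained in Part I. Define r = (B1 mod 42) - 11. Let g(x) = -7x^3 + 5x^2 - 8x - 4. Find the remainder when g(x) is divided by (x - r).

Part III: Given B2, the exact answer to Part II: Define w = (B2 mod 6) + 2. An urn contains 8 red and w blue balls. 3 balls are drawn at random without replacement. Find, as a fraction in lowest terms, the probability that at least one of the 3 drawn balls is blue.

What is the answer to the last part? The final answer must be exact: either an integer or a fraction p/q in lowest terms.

11/13

Part I: T(2) = 1*(-37) - 1*(-7) = -30; iterating: T(2)=-30, T(3)=7, T(4)=37, T(5)=30, T(6)=-7, T(7)=-37, T(8)=-30; answer -30
Part II: B1 = -30; r = 1; remainder = value at the root: -7*(1)^3 + 5*(1)^2 - 8*(1)^1 - 4 = (-7) + (5) + (-8) + (-4) = -14; answer -14
Part III: B2 = -14; w = 6; total draws C(14,3) = 364; complement C(8,3) = 56; favorable 364 - 56 = 308; P = 11/13; answer 11/13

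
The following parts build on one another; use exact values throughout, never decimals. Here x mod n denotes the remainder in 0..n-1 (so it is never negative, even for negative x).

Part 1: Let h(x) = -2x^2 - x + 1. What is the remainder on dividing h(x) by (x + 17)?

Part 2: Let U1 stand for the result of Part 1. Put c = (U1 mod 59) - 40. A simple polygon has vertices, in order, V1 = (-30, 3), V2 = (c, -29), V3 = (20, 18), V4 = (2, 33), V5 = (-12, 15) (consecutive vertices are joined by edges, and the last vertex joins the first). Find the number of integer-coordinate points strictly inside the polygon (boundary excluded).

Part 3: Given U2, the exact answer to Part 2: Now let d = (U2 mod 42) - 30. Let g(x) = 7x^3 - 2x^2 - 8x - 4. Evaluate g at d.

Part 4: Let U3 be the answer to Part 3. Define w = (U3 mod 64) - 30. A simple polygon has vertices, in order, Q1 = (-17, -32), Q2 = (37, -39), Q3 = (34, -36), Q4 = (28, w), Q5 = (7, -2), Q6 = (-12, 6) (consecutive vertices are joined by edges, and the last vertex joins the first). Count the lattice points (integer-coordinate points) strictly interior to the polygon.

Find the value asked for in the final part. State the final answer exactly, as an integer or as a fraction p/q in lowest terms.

2009

Part 1: remainder = value at the root: -2*(-17)^2 - 1*(-17)^1 + 1 = (-578) + (17) + (1) = -560; answer -560
Part 2: U1 = -560; c = -10; cross terms: (-30*-29 - -10*3)=900, (-10*18 - 20*-29)=400, (20*33 - 2*18)=624, (2*15 - -12*33)=426, (-12*3 - -30*15)=414; twice the area = |2764| = 2764; area = 1382; boundary points = 4 + 1 + 3 + 2 + 6 = 16; strictly interior points = area - boundary/2 + 1 = 1375; answer 1375
Part 3: U2 = 1375; d = 1; 7*(1)^3 - 2*(1)^2 - 8*(1)^1 - 4 = (7) + (-2) + (-8) + (-4) = -7; answer -7
Part 4: U3 = -7; w = 27; cross terms: (-17*-39 - 37*-32)=1847, (37*-36 - 34*-39)=-6, (34*27 - 28*-36)=1926, (28*-2 - 7*27)=-245, (7*6 - -12*-2)=18, (-12*-32 - -17*6)=486; twice the area = |4026| = 4026; area = 2013; boundary points = 1 + 3 + 3 + 1 + 1 + 1 = 10; strictly interior points = area - boundary/2 + 1 = 2009; answer 2009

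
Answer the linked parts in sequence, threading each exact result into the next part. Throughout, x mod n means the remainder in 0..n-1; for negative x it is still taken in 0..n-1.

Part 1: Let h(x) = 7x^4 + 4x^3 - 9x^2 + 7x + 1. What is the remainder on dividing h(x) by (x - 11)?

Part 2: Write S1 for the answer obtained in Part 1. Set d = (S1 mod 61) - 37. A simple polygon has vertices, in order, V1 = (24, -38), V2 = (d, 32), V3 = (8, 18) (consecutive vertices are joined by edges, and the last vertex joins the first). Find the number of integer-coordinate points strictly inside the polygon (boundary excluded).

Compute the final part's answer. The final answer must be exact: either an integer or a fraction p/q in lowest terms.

Part 1: remainder = value at the root: 7*(11)^4 + 4*(11)^3 - 9*(11)^2 + 7*(11)^1 + 1 = (102487) + (5324) + (-1089) + (77) + (1) = 106800; answer 106800
Part 2: S1 = 106800; d = 13; cross terms: (24*32 - 13*-38)=1262, (13*18 - 8*32)=-22, (8*-38 - 24*18)=-736; twice the area = |504| = 504; area = 252; boundary points = 1 + 1 + 8 = 10; strictly interior points = area - boundary/2 + 1 = 248; answer 248

248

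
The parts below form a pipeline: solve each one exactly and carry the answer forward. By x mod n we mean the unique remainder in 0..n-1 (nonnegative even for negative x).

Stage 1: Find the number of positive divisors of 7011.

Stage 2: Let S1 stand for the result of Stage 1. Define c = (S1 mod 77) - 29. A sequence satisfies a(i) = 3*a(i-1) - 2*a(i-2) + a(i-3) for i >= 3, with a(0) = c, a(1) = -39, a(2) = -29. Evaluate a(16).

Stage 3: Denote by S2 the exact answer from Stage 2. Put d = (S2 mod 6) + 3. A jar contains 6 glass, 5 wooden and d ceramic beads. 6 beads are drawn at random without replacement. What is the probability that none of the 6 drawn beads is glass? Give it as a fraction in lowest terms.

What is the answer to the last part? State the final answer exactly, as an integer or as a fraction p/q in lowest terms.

Stage 1: 7011 = 3^2 * 19 * 41; number of divisors = (2+1) * (1+1) * (1+1) = 12; answer 12
Stage 2: S1 = 12; c = -17; a(3) = 3*(-29) - 2*(-39) + 1*(-17) = -26; iterating: a(3)=-26, a(4)=-59, a(5)=-154, a(6)=-370, a(7)=-861, a(8)=-1997, a(9)=-4639, a(10)=-10784, a(11)=-25071, a(12)=-58284, a(13)=-135494, a(14)=-314985, a(15)=-732251, a(16)=-1702277; answer -1702277
Stage 3: S2 = -1702277; d = 4; total draws C(15,6) = 5005; favorable C(9,6) = 84; P = 12/715; answer 12/715

12/715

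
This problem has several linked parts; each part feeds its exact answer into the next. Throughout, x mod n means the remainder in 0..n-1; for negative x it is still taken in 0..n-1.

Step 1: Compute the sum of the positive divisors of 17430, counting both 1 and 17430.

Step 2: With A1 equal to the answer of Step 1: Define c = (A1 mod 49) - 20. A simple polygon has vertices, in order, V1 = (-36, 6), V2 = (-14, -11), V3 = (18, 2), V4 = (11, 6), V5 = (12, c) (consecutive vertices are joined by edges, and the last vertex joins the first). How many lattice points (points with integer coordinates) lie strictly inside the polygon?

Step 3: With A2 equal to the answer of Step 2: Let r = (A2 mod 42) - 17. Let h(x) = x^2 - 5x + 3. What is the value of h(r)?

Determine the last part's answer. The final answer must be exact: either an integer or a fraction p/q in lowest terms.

Step 1: 17430 = 2 * 3 * 5 * 7 * 83; sigma = (1 + 2) * (1 + 3) * (1 + 5) * (1 + 7) * (1 + 83) = 3 * 4 * 6 * 8 * 84 = 48384; answer 48384
Step 2: A1 = 48384; c = 1; cross terms: (-36*-11 - -14*6)=480, (-14*2 - 18*-11)=170, (18*6 - 11*2)=86, (11*1 - 12*6)=-61, (12*6 - -36*1)=108; twice the area = |783| = 783; area = 783/2; boundary points = 1 + 1 + 1 + 1 + 1 = 5; strictly interior points = area - boundary/2 + 1 = 390; answer 390
Step 3: A2 = 390; r = -5; 1*(-5)^2 - 5*(-5)^1 + 3 = (25) + (25) + (3) = 53; answer 53

53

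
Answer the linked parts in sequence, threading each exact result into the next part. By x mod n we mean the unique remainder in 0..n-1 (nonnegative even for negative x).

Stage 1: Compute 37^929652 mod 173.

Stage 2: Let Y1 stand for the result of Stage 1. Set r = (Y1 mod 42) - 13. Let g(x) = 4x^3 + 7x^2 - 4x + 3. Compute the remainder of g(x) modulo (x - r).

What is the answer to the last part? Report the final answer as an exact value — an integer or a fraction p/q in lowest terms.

Stage 1: squarings mod 173: 37^1=37, 37^2=158, 37^4=52, 37^8=109, 37^16=117, 37^32=22, 37^64=138, 37^128=14, 37^256=23, 37^512=10, 37^1024=100, 37^2048=139, 37^4096=118, 37^8192=84, 37^16384=136, 37^32768=158, 37^65536=52, 37^131072=109, 37^262144=117, 37^524288=22; 37^929652 = 37^4 * 37^16 * 37^32 * 37^64 * 37^256 * 37^512 * 37^1024 * 37^2048 * 37^8192 * 37^131072 * 37^262144 * 37^524288 = 100 (mod 173); answer 100
Stage 2: Y1 = 100; r = 3; remainder = value at the root: 4*(3)^3 + 7*(3)^2 - 4*(3)^1 + 3 = (108) + (63) + (-12) + (3) = 162; answer 162

162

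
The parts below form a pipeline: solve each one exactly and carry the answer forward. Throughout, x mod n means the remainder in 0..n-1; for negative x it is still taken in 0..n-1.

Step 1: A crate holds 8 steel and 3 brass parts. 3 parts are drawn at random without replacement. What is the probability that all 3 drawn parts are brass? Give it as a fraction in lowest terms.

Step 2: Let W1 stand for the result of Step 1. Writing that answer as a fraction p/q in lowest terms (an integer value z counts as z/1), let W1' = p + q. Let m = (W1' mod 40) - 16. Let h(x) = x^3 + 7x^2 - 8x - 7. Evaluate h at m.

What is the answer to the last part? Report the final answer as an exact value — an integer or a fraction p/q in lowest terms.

-227

Step 1: total draws C(11,3) = 165; favorable C(3,3) = 1; P = 1/165; answer 1/165
Step 2: W1 = 1/165; threaded value p + q = 166; m = -10; 1*(-10)^3 + 7*(-10)^2 - 8*(-10)^1 - 7 = (-1000) + (700) + (80) + (-7) = -227; answer -227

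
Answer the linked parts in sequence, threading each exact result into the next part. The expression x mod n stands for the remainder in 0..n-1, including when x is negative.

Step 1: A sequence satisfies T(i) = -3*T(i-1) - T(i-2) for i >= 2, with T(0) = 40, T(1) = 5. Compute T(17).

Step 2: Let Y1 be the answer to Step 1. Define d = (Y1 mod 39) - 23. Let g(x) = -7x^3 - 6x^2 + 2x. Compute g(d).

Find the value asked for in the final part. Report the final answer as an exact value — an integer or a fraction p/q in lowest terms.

Step 1: T(2) = -3*(5) - 1*(40) = -55; iterating: T(2)=-55, T(3)=160, T(4)=-425, T(5)=1115, T(6)=-2920, T(7)=7645, T(8)=-20015, T(9)=52400, T(10)=-137185, T(11)=359155, T(12)=-940280, T(13)=2461685, T(14)=-6444775, T(15)=16872640, T(16)=-44173145, T(17)=115646795; answer 115646795
Step 2: Y1 = 115646795; d = -6; -7*(-6)^3 - 6*(-6)^2 + 2*(-6)^1 = (1512) + (-216) + (-12) = 1284; answer 1284

1284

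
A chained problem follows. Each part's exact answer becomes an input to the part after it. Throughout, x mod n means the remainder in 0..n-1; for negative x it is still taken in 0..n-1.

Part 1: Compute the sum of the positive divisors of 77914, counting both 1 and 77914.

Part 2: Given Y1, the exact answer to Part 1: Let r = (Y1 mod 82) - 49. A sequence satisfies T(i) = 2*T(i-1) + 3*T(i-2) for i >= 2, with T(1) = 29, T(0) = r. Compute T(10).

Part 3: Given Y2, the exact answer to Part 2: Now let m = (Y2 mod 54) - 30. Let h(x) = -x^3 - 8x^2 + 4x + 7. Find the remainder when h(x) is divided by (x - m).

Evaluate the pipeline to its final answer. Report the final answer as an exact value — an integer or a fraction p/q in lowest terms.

-700

Part 1: 77914 = 2 * 163 * 239; sigma = (1 + 2) * (1 + 163) * (1 + 239) = 3 * 164 * 240 = 118080; answer 118080
Part 2: Y1 = 118080; r = -49; T(2) = 2*(29) + 3*(-49) = -89; iterating: T(2)=-89, T(3)=-91, T(4)=-449, T(5)=-1171, T(6)=-3689, T(7)=-10891, T(8)=-32849, T(9)=-98371, T(10)=-295289; answer -295289
Part 3: Y2 = -295289; m = 7; remainder = value at the root: -1*(7)^3 - 8*(7)^2 + 4*(7)^1 + 7 = (-343) + (-392) + (28) + (7) = -700; answer -700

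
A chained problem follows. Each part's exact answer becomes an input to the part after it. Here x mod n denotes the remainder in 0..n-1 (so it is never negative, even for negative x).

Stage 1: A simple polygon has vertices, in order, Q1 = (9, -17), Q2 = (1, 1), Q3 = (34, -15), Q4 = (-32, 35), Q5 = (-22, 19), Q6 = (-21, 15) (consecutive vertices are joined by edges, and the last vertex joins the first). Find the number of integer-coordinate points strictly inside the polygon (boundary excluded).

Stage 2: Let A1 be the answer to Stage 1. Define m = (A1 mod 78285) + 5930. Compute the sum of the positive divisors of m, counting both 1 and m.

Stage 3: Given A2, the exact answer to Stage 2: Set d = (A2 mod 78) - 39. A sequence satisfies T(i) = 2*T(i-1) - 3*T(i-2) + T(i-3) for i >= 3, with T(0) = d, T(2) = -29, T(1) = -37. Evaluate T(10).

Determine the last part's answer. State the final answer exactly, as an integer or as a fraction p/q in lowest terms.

2616

Stage 1: cross terms: (9*1 - 1*-17)=26, (1*-15 - 34*1)=-49, (34*35 - -32*-15)=710, (-32*19 - -22*35)=162, (-22*15 - -21*19)=69, (-21*-17 - 9*15)=222; twice the area = |1140| = 1140; area = 570; boundary points = 2 + 1 + 2 + 2 + 1 + 2 = 10; strictly interior points = area - boundary/2 + 1 = 566; answer 566
Stage 2: A1 = 566; m = 6496; 6496 = 2^5 * 7 * 29; sigma = (1 + 2 + 4 + 8 + 16 + 32) * (1 + 7) * (1 + 29) = 63 * 8 * 30 = 15120; answer 15120
Stage 3: A2 = 15120; d = 27; T(3) = 2*(-29) - 3*(-37) + 1*(27) = 80; iterating: T(3)=80, T(4)=210, T(5)=151, T(6)=-248, T(7)=-739, T(8)=-583, T(9)=803, T(10)=2616; answer 2616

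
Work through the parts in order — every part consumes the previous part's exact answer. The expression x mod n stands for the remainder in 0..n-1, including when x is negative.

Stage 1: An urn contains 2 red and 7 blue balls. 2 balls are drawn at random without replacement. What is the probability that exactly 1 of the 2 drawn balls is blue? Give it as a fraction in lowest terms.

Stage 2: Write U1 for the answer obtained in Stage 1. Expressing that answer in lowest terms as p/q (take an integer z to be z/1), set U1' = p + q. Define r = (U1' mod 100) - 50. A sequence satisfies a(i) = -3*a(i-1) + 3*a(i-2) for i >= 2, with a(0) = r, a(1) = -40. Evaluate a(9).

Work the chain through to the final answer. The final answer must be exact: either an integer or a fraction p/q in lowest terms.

-714015

Stage 1: total draws C(9,2) = 36; favorable C(7,1)*C(2,1) = 14; P = 7/18; answer 7/18
Stage 2: U1 = 7/18; threaded value p + q = 25; r = -25; a(2) = -3*(-40) + 3*(-25) = 45; iterating: a(2)=45, a(3)=-255, a(4)=900, a(5)=-3465, a(6)=13095, a(7)=-49680, a(8)=188325, a(9)=-714015; answer -714015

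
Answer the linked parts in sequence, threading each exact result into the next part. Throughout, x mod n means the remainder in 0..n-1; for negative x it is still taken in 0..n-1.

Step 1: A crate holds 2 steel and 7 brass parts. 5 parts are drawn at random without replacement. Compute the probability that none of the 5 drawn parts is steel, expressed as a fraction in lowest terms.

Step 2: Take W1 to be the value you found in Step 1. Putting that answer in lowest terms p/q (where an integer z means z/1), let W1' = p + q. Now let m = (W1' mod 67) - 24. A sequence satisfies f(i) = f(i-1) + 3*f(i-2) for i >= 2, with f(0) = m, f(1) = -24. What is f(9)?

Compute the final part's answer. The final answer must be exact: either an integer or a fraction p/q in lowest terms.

Step 1: total draws C(9,5) = 126; favorable C(7,5) = 21; P = 1/6; answer 1/6
Step 2: W1 = 1/6; threaded value p + q = 7; m = -17; f(2) = 1*(-24) + 3*(-17) = -75; iterating: f(2)=-75, f(3)=-147, f(4)=-372, f(5)=-813, f(6)=-1929, f(7)=-4368, f(8)=-10155, f(9)=-23259; answer -23259

-23259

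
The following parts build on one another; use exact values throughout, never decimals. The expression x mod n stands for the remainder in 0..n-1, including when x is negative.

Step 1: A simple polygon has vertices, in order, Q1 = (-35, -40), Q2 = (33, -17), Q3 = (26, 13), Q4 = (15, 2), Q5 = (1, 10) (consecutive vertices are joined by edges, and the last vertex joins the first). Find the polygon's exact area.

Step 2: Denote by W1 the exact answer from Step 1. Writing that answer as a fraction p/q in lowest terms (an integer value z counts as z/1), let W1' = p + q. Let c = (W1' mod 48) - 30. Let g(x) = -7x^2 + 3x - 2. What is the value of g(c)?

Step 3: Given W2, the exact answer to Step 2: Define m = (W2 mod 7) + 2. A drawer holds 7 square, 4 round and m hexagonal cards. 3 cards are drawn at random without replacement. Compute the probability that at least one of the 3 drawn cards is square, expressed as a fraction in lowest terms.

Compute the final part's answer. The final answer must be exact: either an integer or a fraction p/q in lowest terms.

47/52

Step 1: cross terms: (-35*-17 - 33*-40)=1915, (33*13 - 26*-17)=871, (26*2 - 15*13)=-143, (15*10 - 1*2)=148, (1*-40 - -35*10)=310; twice the area = |3101| = 3101; area = 3101/2; answer 3101/2
Step 2: W1 = 3101/2; threaded value p + q = 3103; c = 1; -7*(1)^2 + 3*(1)^1 - 2 = (-7) + (3) + (-2) = -6; answer -6
Step 3: W2 = -6; m = 3; total draws C(14,3) = 364; complement C(7,3) = 35; favorable 364 - 35 = 329; P = 47/52; answer 47/52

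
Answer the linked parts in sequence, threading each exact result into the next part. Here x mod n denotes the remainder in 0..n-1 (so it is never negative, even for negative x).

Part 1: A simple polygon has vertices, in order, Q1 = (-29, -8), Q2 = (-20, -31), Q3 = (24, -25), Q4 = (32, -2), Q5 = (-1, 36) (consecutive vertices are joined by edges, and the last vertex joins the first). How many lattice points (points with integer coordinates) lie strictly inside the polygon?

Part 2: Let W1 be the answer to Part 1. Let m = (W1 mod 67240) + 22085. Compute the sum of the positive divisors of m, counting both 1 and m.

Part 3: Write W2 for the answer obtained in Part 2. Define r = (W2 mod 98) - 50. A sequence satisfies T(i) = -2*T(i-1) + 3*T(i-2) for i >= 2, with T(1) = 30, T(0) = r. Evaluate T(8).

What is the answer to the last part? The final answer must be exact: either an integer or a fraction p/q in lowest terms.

13158

Part 1: cross terms: (-29*-31 - -20*-8)=739, (-20*-25 - 24*-31)=1244, (24*-2 - 32*-25)=752, (32*36 - -1*-2)=1150, (-1*-8 - -29*36)=1052; twice the area = |4937| = 4937; area = 4937/2; boundary points = 1 + 2 + 1 + 1 + 4 = 9; strictly interior points = area - boundary/2 + 1 = 2465; answer 2465
Part 2: W1 = 2465; m = 24550; 24550 = 2 * 5^2 * 491; sigma = (1 + 2) * (1 + 5 + 25) * (1 + 491) = 3 * 31 * 492 = 45756; answer 45756
Part 3: W2 = 45756; r = 38; T(2) = -2*(30) + 3*(38) = 54; iterating: T(2)=54, T(3)=-18, T(4)=198, T(5)=-450, T(6)=1494, T(7)=-4338, T(8)=13158; answer 13158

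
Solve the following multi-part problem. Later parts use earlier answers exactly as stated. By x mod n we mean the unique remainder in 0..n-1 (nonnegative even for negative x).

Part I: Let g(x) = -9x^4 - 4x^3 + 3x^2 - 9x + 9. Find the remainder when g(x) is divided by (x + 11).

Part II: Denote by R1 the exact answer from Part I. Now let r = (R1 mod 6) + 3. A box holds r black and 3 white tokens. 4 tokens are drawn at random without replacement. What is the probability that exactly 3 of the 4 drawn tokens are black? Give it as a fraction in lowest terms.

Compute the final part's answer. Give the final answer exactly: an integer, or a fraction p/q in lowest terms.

Part I: remainder = value at the root: -9*(-11)^4 - 4*(-11)^3 + 3*(-11)^2 - 9*(-11)^1 + 9 = (-131769) + (5324) + (363) + (99) + (9) = -125974; answer -125974
Part II: R1 = -125974; r = 5; total draws C(8,4) = 70; favorable C(5,3)*C(3,1) = 30; P = 3/7; answer 3/7

3/7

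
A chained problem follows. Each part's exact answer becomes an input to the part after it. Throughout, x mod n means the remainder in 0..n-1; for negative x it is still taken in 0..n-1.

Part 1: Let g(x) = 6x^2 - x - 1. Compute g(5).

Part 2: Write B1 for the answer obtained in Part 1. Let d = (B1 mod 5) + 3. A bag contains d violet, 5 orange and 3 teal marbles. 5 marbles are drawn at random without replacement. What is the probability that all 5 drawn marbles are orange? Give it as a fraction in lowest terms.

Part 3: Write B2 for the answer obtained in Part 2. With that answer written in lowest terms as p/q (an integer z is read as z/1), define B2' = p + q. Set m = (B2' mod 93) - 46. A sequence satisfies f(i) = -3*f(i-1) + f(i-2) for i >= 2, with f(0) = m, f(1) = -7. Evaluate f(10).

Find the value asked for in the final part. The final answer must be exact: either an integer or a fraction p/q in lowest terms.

66399

Part 1: 6*(5)^2 - 1*(5)^1 - 1 = (150) + (-5) + (-1) = 144; answer 144
Part 2: B1 = 144; d = 7; total draws C(15,5) = 3003; favorable C(5,5) = 1; P = 1/3003; answer 1/3003
Part 3: B2 = 1/3003; threaded value p + q = 3004; m = -18; f(2) = -3*(-7) + 1*(-18) = 3; iterating: f(2)=3, f(3)=-16, f(4)=51, f(5)=-169, f(6)=558, f(7)=-1843, f(8)=6087, f(9)=-20104, f(10)=66399; answer 66399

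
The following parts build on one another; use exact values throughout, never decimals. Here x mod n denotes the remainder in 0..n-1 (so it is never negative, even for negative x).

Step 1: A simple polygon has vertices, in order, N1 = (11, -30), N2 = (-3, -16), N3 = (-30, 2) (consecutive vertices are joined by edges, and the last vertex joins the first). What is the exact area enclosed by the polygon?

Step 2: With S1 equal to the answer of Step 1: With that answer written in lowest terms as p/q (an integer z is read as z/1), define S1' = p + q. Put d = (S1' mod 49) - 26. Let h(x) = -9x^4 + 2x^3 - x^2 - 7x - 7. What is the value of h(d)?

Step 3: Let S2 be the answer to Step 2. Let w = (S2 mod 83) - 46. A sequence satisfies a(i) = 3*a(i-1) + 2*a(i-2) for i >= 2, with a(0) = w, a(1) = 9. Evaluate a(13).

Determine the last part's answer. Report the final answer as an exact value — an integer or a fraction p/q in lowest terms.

Step 1: cross terms: (11*-16 - -3*-30)=-266, (-3*2 - -30*-16)=-486, (-30*-30 - 11*2)=878; twice the area = |126| = 126; area = 63; answer 63
Step 2: S1 = 63; threaded value p + q = 64; d = -11; -9*(-11)^4 + 2*(-11)^3 - 1*(-11)^2 - 7*(-11)^1 - 7 = (-131769) + (-2662) + (-121) + (77) + (-7) = -134482; answer -134482
Step 3: S2 = -134482; w = 15; a(2) = 3*(9) + 2*(15) = 57; iterating: a(2)=57, a(3)=189, a(4)=681, a(5)=2421, a(6)=8625, a(7)=30717, a(8)=109401, a(9)=389637, a(10)=1387713, a(11)=4942413, a(12)=17602665, a(13)=62692821; answer 62692821

62692821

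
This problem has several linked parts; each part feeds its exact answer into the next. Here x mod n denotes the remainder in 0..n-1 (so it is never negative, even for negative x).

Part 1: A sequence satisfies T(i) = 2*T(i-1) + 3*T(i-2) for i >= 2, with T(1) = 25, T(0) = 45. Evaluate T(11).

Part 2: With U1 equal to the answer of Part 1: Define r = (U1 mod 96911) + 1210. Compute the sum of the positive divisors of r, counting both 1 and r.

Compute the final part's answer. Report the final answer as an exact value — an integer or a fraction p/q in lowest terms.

218880

Part 1: T(2) = 2*(25) + 3*(45) = 185; iterating: T(2)=185, T(3)=445, T(4)=1445, T(5)=4225, T(6)=12785, T(7)=38245, T(8)=114845, T(9)=344425, T(10)=1033385, T(11)=3100045; answer 3100045
Part 2: U1 = 3100045; r = 97014; 97014 = 2 * 3 * 19 * 23 * 37; sigma = (1 + 2) * (1 + 3) * (1 + 19) * (1 + 23) * (1 + 37) = 3 * 4 * 20 * 24 * 38 = 218880; answer 218880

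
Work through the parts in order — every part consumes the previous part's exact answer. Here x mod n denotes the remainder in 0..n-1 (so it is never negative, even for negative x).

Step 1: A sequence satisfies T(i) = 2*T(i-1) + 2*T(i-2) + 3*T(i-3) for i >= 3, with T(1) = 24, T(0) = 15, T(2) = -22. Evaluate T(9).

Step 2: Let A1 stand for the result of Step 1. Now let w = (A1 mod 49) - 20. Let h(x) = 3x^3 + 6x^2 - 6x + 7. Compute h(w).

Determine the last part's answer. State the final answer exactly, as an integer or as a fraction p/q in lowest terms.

Step 1: T(3) = 2*(-22) + 2*(24) + 3*(15) = 49; iterating: T(3)=49, T(4)=126, T(5)=284, T(6)=967, T(7)=2880, T(8)=8546, T(9)=25753; answer 25753
Step 2: A1 = 25753; w = 8; 3*(8)^3 + 6*(8)^2 - 6*(8)^1 + 7 = (1536) + (384) + (-48) + (7) = 1879; answer 1879

1879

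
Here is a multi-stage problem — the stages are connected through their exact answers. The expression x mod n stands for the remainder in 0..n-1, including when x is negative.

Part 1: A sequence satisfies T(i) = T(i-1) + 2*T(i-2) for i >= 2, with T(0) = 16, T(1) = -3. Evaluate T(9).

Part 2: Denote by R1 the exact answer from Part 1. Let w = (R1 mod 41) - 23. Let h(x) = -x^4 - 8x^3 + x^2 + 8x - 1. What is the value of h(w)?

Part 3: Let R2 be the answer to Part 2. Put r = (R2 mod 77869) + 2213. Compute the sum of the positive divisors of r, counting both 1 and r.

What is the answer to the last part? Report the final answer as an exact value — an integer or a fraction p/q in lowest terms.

Part 1: T(2) = 1*(-3) + 2*(16) = 29; iterating: T(2)=29, T(3)=23, T(4)=81, T(5)=127, T(6)=289, T(7)=543, T(8)=1121, T(9)=2207; answer 2207
Part 2: R1 = 2207; w = 11; -1*(11)^4 - 8*(11)^3 + 1*(11)^2 + 8*(11)^1 - 1 = (-14641) + (-10648) + (121) + (88) + (-1) = -25081; answer -25081
Part 3: R2 = -25081; r = 55001; 55001 is prime, so its only divisors are 1 and 55001; sigma = 1 + 55001 = 55002; answer 55002

55002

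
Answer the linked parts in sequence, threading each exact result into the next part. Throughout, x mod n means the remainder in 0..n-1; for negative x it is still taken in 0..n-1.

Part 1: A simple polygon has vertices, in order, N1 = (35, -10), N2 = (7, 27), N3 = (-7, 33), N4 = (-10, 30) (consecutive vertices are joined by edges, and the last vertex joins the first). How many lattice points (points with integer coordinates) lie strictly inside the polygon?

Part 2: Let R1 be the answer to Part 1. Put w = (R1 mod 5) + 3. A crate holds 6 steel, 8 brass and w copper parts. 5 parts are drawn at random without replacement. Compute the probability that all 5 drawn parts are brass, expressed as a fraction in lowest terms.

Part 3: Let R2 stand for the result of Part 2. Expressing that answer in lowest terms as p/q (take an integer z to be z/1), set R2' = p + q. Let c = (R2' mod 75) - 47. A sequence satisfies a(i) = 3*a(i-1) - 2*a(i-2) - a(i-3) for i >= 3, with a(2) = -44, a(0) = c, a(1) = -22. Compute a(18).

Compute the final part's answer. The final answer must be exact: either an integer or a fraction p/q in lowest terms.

Part 1: cross terms: (35*27 - 7*-10)=1015, (7*33 - -7*27)=420, (-7*30 - -10*33)=120, (-10*-10 - 35*30)=-950; twice the area = |605| = 605; area = 605/2; boundary points = 1 + 2 + 3 + 5 = 11; strictly interior points = area - boundary/2 + 1 = 298; answer 298
Part 2: R1 = 298; w = 6; total draws C(20,5) = 15504; favorable C(8,5) = 56; P = 7/1938; answer 7/1938
Part 3: R2 = 7/1938; threaded value p + q = 1945; c = 23; a(3) = 3*(-44) - 2*(-22) - 1*(23) = -111; iterating: a(3)=-111, a(4)=-223, a(5)=-403, a(6)=-652, a(7)=-927, a(8)=-1074, a(9)=-716, a(10)=927, a(11)=5287, a(12)=14723, a(13)=32668, a(14)=63271, a(15)=109754, a(16)=170052, a(17)=227377, a(18)=232273; answer 232273

232273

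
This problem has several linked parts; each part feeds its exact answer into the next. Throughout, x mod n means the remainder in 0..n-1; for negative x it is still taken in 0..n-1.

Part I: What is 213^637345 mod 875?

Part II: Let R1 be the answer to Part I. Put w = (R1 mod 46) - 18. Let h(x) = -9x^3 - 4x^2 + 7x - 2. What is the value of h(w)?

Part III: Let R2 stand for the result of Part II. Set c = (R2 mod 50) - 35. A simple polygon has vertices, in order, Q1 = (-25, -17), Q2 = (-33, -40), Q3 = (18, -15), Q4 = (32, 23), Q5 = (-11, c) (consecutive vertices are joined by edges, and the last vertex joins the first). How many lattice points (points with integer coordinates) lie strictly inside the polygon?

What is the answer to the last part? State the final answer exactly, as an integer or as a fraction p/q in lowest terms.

Part I: squarings mod 875: 213^1=213, 213^2=744, 213^4=536, 213^8=296, 213^16=116, 213^32=331, 213^64=186, 213^128=471, 213^256=466, 213^512=156, 213^1024=711, 213^2048=646, 213^4096=816, 213^8192=856, 213^16384=361, 213^32768=821, 213^65536=291, 213^131072=681, 213^262144=11, 213^524288=121; 213^637345 = 213^1 * 213^32 * 213^128 * 213^256 * 213^2048 * 213^4096 * 213^8192 * 213^32768 * 213^65536 * 213^524288 = 843 (mod 875); answer 843
Part II: R1 = 843; w = -3; -9*(-3)^3 - 4*(-3)^2 + 7*(-3)^1 - 2 = (243) + (-36) + (-21) + (-2) = 184; answer 184
Part III: R2 = 184; c = -1; cross terms: (-25*-40 - -33*-17)=439, (-33*-15 - 18*-40)=1215, (18*23 - 32*-15)=894, (32*-1 - -11*23)=221, (-11*-17 - -25*-1)=162; twice the area = |2931| = 2931; area = 2931/2; boundary points = 1 + 1 + 2 + 1 + 2 = 7; strictly interior points = area - boundary/2 + 1 = 1463; answer 1463

1463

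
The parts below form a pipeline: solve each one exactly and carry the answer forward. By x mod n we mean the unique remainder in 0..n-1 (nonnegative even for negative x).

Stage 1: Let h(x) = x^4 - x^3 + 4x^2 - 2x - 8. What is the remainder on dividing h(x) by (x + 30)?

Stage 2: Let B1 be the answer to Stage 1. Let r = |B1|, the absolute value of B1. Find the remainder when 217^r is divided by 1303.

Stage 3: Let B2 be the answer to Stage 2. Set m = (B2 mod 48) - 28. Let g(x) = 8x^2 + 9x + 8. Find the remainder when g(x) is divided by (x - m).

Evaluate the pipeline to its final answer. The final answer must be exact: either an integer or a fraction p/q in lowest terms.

718

Stage 1: remainder = value at the root: 1*(-30)^4 - 1*(-30)^3 + 4*(-30)^2 - 2*(-30)^1 - 8 = (810000) + (27000) + (3600) + (60) + (-8) = 840652; answer 840652
Stage 2: B1 = 840652; r = 840652; squarings mod 1303: 217^1=217, 217^2=181, 217^4=186, 217^8=718, 217^16=839, 217^32=301, 217^64=694, 217^128=829, 217^256=560, 217^512=880, 217^1024=418, 217^2048=122, 217^4096=551, 217^8192=2, 217^16384=4, 217^32768=16, 217^65536=256, 217^131072=386, 217^262144=454, 217^524288=242; 217^840652 = 217^4 * 217^8 * 217^64 * 217^128 * 217^256 * 217^512 * 217^4096 * 217^16384 * 217^32768 * 217^262144 * 217^524288 = 738 (mod 1303); answer 738
Stage 3: B2 = 738; m = -10; remainder = value at the root: 8*(-10)^2 + 9*(-10)^1 + 8 = (800) + (-90) + (8) = 718; answer 718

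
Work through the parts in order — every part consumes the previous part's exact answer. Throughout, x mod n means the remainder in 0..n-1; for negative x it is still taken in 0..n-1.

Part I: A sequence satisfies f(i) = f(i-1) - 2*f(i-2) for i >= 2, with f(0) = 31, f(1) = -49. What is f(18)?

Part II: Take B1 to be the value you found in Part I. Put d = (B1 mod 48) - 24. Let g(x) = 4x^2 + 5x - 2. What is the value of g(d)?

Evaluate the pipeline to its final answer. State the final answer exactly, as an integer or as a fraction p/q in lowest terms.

823

Part I: f(2) = 1*(-49) - 2*(31) = -111; iterating: f(2)=-111, f(3)=-13, f(4)=209, f(5)=235, f(6)=-183, f(7)=-653, f(8)=-287, f(9)=1019, f(10)=1593, f(11)=-445, f(12)=-3631, f(13)=-2741, f(14)=4521, f(15)=10003, f(16)=961, f(17)=-19045, f(18)=-20967; answer -20967
Part II: B1 = -20967; d = -15; 4*(-15)^2 + 5*(-15)^1 - 2 = (900) + (-75) + (-2) = 823; answer 823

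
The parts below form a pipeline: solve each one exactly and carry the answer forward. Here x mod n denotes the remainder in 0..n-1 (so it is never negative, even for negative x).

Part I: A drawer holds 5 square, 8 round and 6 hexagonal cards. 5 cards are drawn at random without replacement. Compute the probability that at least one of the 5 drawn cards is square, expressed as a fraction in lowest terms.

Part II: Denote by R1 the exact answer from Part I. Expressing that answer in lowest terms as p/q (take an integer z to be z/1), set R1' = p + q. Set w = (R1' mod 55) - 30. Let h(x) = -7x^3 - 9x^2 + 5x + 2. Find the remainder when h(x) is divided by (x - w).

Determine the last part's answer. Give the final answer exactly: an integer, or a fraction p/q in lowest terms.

37820

Part I: total draws C(19,5) = 11628; complement C(14,5) = 2002; favorable 11628 - 2002 = 9626; P = 4813/5814; answer 4813/5814
Part II: R1 = 4813/5814; threaded value p + q = 10627; w = -18; remainder = value at the root: -7*(-18)^3 - 9*(-18)^2 + 5*(-18)^1 + 2 = (40824) + (-2916) + (-90) + (2) = 37820; answer 37820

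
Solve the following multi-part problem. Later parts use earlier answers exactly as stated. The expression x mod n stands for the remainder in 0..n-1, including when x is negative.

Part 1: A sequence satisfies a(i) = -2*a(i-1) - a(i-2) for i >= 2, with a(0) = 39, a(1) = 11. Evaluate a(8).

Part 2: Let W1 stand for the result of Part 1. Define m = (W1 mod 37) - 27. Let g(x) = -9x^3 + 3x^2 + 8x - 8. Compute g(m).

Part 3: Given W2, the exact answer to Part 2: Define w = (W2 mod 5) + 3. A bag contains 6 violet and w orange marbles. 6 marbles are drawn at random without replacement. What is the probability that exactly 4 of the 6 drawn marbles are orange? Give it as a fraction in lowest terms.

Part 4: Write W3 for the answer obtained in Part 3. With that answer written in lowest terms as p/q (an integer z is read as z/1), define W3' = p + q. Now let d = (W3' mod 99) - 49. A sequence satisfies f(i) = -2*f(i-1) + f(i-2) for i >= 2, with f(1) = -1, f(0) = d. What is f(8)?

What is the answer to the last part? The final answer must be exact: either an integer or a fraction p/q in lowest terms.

6661

Part 1: a(2) = -2*(11) - 1*(39) = -61; iterating: a(2)=-61, a(3)=111, a(4)=-161, a(5)=211, a(6)=-261, a(7)=311, a(8)=-361; answer -361
Part 2: W1 = -361; m = -18; -9*(-18)^3 + 3*(-18)^2 + 8*(-18)^1 - 8 = (52488) + (972) + (-144) + (-8) = 53308; answer 53308
Part 3: W2 = 53308; w = 6; total draws C(12,6) = 924; favorable C(6,4)*C(6,2) = 225; P = 75/308; answer 75/308
Part 4: W3 = 75/308; threaded value p + q = 383; d = 37; f(2) = -2*(-1) + 1*(37) = 39; iterating: f(2)=39, f(3)=-79, f(4)=197, f(5)=-473, f(6)=1143, f(7)=-2759, f(8)=6661; answer 6661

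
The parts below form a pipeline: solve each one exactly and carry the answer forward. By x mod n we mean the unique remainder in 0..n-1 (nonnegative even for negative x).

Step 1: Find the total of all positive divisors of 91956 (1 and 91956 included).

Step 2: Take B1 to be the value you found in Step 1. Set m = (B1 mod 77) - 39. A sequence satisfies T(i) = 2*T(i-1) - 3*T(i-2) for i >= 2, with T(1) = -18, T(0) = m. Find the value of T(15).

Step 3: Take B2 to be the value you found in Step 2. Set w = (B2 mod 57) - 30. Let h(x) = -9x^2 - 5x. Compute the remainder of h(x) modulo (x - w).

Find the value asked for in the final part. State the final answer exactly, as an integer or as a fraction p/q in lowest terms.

-774

Step 1: 91956 = 2^2 * 3 * 79 * 97; sigma = (1 + 2 + 4) * (1 + 3) * (1 + 79) * (1 + 97) = 7 * 4 * 80 * 98 = 219520; answer 219520
Step 2: B1 = 219520; m = 31; T(2) = 2*(-18) - 3*(31) = -129; iterating: T(2)=-129, T(3)=-204, T(4)=-21, T(5)=570, T(6)=1203, T(7)=696, T(8)=-2217, T(9)=-6522, T(10)=-6393, T(11)=6780, T(12)=32739, T(13)=45138, T(14)=-7941, T(15)=-151296; answer -151296
Step 3: B2 = -151296; w = 9; remainder = value at the root: -9*(9)^2 - 5*(9)^1 = (-729) + (-45) = -774; answer -774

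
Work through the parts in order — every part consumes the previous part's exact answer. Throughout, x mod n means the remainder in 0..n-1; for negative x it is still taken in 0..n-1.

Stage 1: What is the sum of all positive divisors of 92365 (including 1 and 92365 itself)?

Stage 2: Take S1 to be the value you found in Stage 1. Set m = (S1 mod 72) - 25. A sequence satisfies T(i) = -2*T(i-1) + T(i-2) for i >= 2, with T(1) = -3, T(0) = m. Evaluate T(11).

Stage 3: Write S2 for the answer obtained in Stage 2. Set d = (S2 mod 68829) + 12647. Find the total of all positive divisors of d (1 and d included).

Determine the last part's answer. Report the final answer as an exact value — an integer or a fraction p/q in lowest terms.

Stage 1: 92365 = 5 * 7^2 * 13 * 29; sigma = (1 + 5) * (1 + 7 + 49) * (1 + 13) * (1 + 29) = 6 * 57 * 14 * 30 = 143640; answer 143640
Stage 2: S1 = 143640; m = -25; T(2) = -2*(-3) + 1*(-25) = -19; iterating: T(2)=-19, T(3)=35, T(4)=-89, T(5)=213, T(6)=-515, T(7)=1243, T(8)=-3001, T(9)=7245, T(10)=-17491, T(11)=42227; answer 42227
Stage 3: S2 = 42227; d = 54874; 54874 = 2 * 27437; sigma = (1 + 2) * (1 + 27437) = 3 * 27438 = 82314; answer 82314

82314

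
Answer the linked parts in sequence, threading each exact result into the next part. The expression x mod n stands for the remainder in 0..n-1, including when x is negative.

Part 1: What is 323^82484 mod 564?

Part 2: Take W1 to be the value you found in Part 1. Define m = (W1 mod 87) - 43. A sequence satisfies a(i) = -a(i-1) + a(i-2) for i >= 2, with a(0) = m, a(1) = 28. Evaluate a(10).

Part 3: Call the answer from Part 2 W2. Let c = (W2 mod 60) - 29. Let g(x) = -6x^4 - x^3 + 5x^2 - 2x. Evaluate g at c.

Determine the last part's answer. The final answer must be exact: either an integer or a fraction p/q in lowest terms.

Part 1: squarings mod 564: 323^1=323, 323^2=553, 323^4=121, 323^8=541, 323^16=529, 323^32=97, 323^64=385, 323^128=457, 323^256=169, 323^512=361, 323^1024=37, 323^2048=241, 323^4096=553, 323^8192=121, 323^16384=541, 323^32768=529, 323^65536=97; 323^82484 = 323^4 * 323^16 * 323^32 * 323^512 * 323^16384 * 323^65536 = 361 (mod 564); answer 361
Part 2: W1 = 361; m = -30; a(2) = -1*(28) + 1*(-30) = -58; iterating: a(2)=-58, a(3)=86, a(4)=-144, a(5)=230, a(6)=-374, a(7)=604, a(8)=-978, a(9)=1582, a(10)=-2560; answer -2560
Part 3: W2 = -2560; c = -9; -6*(-9)^4 - 1*(-9)^3 + 5*(-9)^2 - 2*(-9)^1 = (-39366) + (729) + (405) + (18) = -38214; answer -38214

-38214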